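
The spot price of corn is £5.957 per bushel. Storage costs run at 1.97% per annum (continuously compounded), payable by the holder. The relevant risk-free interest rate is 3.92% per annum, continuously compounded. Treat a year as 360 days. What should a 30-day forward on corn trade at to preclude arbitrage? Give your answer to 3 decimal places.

£5.986 per bushel

Net carry = r + u − y = 0.0392 + 0.0197 − 0.0000 = 0.0589
F = S·e^((r+u−y)T) = 5.957 · e^(0.0589 × 30/360) = 5.957 · e^0.004908
= 5.957 × 1.004920 = £5.986 per bushel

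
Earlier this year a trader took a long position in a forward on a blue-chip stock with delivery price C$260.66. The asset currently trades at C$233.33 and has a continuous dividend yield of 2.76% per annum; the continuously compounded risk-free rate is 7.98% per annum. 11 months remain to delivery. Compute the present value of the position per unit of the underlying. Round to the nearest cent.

-C$14.77

Current fair forward for the remaining 11 months: F = S·e^((r − q)·T), (r − q) = 0.0798 − 0.0276 = 0.0522
F = 233.33 · e^(0.0522 × 11/12) = 233.33 × 1.049013 = 244.7662
Value of long forward = (F − K)·e^(−rT) = (244.7662 − 260.66) · e^(−0.0798·11/12)
= -15.8938 × 0.929461 = -14.77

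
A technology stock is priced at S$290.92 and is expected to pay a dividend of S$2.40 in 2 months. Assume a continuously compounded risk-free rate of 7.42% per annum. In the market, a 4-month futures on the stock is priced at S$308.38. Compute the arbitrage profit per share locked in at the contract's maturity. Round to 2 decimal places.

PV(dividends) I = 2.40·e^(−0.0742·2/12) = 2.3705
Fair futures F* = (S − I)·e^(rT) = (290.92 − 2.3705)·e^0.024733 = 288.5495 × 1.025041 = 295.7751
Market S$308.38 > fair 295.7751: forward overpriced → cash-and-carry (borrow at r, buy the stock and collect the dividends, short the forward).
Profit at T = |F_mkt − F*| = |308.38 − 295.7751| = S$12.60 per share

S$12.60 per share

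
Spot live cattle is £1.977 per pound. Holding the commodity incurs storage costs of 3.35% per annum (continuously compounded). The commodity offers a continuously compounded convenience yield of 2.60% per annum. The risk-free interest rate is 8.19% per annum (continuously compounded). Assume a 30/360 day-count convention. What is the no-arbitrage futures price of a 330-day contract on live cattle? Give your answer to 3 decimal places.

Net carry = r + u − y = 0.0819 + 0.0335 − 0.0260 = 0.0894
F = S·e^((r+u−y)T) = 1.977 · e^(0.0894 × 330/360) = 1.977 · e^0.081950
= 1.977 × 1.085402 = £2.146 per pound

£2.146 per pound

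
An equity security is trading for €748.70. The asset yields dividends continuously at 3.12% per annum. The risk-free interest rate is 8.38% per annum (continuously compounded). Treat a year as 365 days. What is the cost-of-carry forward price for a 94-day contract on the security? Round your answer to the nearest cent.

F = S·e^((r − q)T) = 748.70 · e^((0.0838 − 0.0312) × 94/365)
= 748.70 · e^0.013546 = 748.70 × 1.013638
F = €758.91

€758.91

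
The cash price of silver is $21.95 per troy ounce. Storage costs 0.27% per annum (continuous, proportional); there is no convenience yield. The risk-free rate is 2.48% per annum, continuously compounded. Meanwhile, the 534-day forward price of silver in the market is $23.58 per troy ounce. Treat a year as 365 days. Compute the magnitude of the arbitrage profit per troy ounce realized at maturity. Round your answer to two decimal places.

Fair forward: F* = S·e^(carry·T), with carry = (r + u) = 0.0248 + 0.0027 = 0.0275
F* = 21.95 · e^(0.0275 × 534/365) = 21.95 · e^0.040233 = 21.95 × 1.041053 = $22.8511
Market $23.58 > fair $22.8511: forward overpriced → cash-and-carry (buy spot, short the forward).
At maturity, profit = |F_mkt − F*| = |23.58 − 22.8511| = $0.73 per troy ounce

$0.73 per troy ounce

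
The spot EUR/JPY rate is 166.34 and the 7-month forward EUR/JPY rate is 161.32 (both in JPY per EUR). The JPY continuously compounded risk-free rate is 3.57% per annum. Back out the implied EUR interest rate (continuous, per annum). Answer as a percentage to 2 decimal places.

8.82%

F = S·e^((r_JPY − r_EUR)T) ⇒ r_EUR = r_JPY − ln(F/S)/T
ln(161.32/166.34) = -0.030644; /(7/12) = -0.052533
r_EUR = 0.0357 + 0.052533 = 0.088233
r_EUR = 8.82%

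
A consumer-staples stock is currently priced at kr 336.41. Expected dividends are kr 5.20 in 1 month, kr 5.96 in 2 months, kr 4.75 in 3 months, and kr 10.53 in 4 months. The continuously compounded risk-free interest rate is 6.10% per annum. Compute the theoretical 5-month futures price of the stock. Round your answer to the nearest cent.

PV(dividends) I = 5.20·e^(−0.0610·1/12) + 5.96·e^(−0.0610·2/12) + 4.75·e^(−0.0610·3/12) + 10.53·e^(−0.0610·4/12)
I = 5.1736 + 5.8997 + 4.6781 + 10.3181 = 26.0695
F = (S − I)·e^(rT) = (336.41 − 26.0695) · e^(0.0610·5/12)
= 310.3405 · e^0.025417 = 310.3405 × 1.025743 = kr 318.33

kr 318.33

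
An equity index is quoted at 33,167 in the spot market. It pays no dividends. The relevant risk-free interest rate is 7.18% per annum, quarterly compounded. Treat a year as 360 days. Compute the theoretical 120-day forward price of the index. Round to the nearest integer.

F = S · (1+r/4)^(4T)
= 33167 × 1.024005
F = 33,963

33,963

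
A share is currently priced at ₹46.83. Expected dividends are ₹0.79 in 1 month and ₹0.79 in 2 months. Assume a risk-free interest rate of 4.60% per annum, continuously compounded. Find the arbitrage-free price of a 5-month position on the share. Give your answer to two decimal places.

₹46.13

PV(dividends) I = 0.79·e^(−0.0460·1/12) + 0.79·e^(−0.0460·2/12)
I = 0.7870 + 0.7840 = 1.5710
F = (S − I)·e^(rT) = (46.83 − 1.5710) · e^(0.0460·5/12)
= 45.2590 · e^0.019167 = 45.2590 × 1.019352 = ₹46.13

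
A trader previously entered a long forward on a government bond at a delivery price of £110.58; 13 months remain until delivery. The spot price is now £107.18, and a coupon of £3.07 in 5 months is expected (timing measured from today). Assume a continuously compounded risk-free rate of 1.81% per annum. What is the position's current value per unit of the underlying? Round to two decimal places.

-£4.30

PV(remaining coupons) I = 3.07·e^(−0.0181·5/12) = 3.0469
Current forward F = (S − I)·e^(rT) = (107.18 − 3.0469)·e^(0.0181·13/12) = 104.1331 × 1.019802 = 106.1951
Value (long) = (F − K)·e^(−rT) = (106.1951 − 110.58) × 0.980583 = -4.2998
Value = -£4.30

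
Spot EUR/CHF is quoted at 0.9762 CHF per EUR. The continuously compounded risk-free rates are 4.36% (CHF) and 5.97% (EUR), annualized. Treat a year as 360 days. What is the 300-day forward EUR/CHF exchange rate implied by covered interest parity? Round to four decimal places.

0.9632

F = S·e^((r_CHF − r_EUR)T) = 0.9762 · e^((0.0436 − 0.0597) × 300/360)
= 0.9762 · e^-0.013417 = 0.9762 × 0.986673
F = 0.9632 CHF per EUR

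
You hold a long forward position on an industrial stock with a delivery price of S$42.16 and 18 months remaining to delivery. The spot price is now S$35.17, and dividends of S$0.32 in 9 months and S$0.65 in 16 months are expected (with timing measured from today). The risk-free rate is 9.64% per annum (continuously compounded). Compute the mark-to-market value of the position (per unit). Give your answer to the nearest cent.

-S$2.18

PV(remaining dividends) I = 0.32·e^(−0.0964·9/12) + 0.65·e^(−0.0964·16/12) = 0.8693
Current forward F = (S − I)·e^(rT) = (35.17 − 0.8693)·e^(0.0964·18/12) = 34.3007 × 1.155577 = 39.6371
Value (long) = (F − K)·e^(−rT) = (39.6371 − 42.16) × 0.865368 = -2.1832
Value = -S$2.18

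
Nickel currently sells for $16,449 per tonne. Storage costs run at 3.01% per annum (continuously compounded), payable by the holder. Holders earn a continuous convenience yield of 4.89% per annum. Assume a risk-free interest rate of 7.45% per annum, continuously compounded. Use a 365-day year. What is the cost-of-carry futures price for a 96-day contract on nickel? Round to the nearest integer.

Net carry = r + u − y = 0.0745 + 0.0301 − 0.0489 = 0.0557
F = S·e^((r+u−y)T) = 16449 · e^(0.0557 × 96/365) = 16449 · e^0.014650
= 16449 × 1.014758 = $16,692 per tonne

$16,692 per tonne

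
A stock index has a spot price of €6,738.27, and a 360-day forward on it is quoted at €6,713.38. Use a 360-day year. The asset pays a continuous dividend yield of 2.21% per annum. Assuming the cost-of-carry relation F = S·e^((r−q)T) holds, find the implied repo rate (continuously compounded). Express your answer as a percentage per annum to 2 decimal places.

From F = S·e^((r−q)T): (r − q) = ln(F/S)/T
ln(6713.38/6738.27) = ln(0.996306) = -0.003701
(r − q) = -0.003701 / (360/360) = -0.003701
r = ln(F/S)/T + q = -0.003701 + 0.0221 = 0.018399
r = 1.84%

1.84%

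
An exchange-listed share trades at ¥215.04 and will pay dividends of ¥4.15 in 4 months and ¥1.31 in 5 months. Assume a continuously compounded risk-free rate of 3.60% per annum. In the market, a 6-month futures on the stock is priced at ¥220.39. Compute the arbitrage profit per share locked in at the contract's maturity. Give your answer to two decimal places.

PV(dividends) I = 4.15·e^(−0.0360·4/12) + 1.31·e^(−0.0360·5/12) = 5.3910
Fair futures F* = (S − I)·e^(rT) = (215.04 − 5.3910)·e^0.018000 = 209.6490 × 1.018163 = 213.4569
Market ¥220.39 > fair 213.4569: forward overpriced → cash-and-carry (borrow at r, buy the stock and collect the dividends, short the forward).
Profit at T = |F_mkt − F*| = |220.39 − 213.4569| = ¥6.93 per share

¥6.93 per share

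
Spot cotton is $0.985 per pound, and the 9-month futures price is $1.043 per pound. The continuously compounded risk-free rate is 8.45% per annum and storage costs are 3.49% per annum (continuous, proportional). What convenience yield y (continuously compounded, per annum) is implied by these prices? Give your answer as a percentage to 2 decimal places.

F = S·e^((r+u−y)T) ⇒ (r+u−y) = ln(F/S)/T
ln(1.043/0.985) = 0.057215; /T ⇒ 0.076287
y = r + u − ln(F/S)/T = 0.0845 + 0.0349 − 0.076287 = 0.043113
y = 4.31%

4.31%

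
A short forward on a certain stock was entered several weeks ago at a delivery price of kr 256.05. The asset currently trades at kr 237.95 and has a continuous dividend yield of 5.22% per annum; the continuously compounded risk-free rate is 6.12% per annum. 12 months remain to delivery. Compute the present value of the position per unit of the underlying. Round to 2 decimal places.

kr 15.00

Current fair forward for the remaining 12 months: F = S·e^((r − q)·T), (r − q) = 0.0612 − 0.0522 = 0.0090
F = 237.95 · e^(0.0090 × 12/12) = 237.95 × 1.009041 = 240.1013
Value of long forward = (F − K)·e^(−rT) = (240.1013 − 256.05) · e^(−0.0612·12/12)
= -15.9487 × 0.940635 = -15.00
Short position value = −(long value) = kr 15.00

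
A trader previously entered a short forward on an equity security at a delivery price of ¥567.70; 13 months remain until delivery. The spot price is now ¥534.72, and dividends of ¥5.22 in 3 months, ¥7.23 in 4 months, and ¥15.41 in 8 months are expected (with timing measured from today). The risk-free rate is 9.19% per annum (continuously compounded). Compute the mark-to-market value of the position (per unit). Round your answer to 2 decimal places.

¥5.79

PV(remaining dividends) I = 5.22·e^(−0.0919·3/12) + 7.23·e^(−0.0919·4/12) + 15.41·e^(−0.0919·8/12) = 26.6075
Current forward F = (S − I)·e^(rT) = (534.72 − 26.6075)·e^(0.0919·13/12) = 508.1125 × 1.104683 = 561.3032
Value (long) = (F − K)·e^(−rT) = (561.3032 − 567.70) × 0.905237 = -5.7906
Short position value = −(long value) = ¥5.79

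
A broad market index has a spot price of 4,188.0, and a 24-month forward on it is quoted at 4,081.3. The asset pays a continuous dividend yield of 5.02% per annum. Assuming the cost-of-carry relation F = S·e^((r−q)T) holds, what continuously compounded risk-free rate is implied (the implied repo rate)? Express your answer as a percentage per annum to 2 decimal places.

From F = S·e^((r−q)T): (r − q) = ln(F/S)/T
ln(4081.3/4188.0) = ln(0.974522) = -0.025808
(r − q) = -0.025808 / (24/12) = -0.012904
r = ln(F/S)/T + q = -0.012904 + 0.0502 = 0.037296
r = 3.73%

3.73%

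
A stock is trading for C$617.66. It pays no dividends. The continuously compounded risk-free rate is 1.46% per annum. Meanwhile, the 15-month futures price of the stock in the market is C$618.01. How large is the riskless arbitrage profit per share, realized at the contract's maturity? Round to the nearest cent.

C$11.03 per share

Fair futures: F* = S·e^(carry·T), with carry = r = 0.0146
F* = 617.66 · e^(0.0146 × 15/12) = 617.66 · e^0.018250 = 617.66 × 1.018418 = C$629.0361
Market C$618.01 < fair C$629.0361: forward underpriced → reverse cash-and-carry (short spot, go long the forward).
At maturity, profit = |F_mkt − F*| = |618.01 − 629.0361| = C$11.03 per share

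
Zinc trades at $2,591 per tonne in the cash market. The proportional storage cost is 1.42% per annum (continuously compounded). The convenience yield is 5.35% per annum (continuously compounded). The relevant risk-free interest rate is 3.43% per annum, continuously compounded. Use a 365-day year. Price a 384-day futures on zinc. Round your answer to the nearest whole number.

Net carry = r + u − y = 0.0343 + 0.0142 − 0.0535 = -0.0050
F = S·e^((r+u−y)T) = 2591 · e^(-0.0050 × 384/365) = 2591 · e^-0.005260
= 2591 × 0.994754 = $2,577 per tonne

$2,577 per tonne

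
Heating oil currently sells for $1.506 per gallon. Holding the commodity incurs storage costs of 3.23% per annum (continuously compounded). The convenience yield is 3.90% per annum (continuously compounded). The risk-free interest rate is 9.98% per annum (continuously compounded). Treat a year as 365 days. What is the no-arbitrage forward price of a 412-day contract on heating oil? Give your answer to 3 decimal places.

$1.673 per gallon

Net carry = r + u − y = 0.0998 + 0.0323 − 0.0390 = 0.0931
F = S·e^((r+u−y)T) = 1.506 · e^(0.0931 × 412/365) = 1.506 · e^0.105088
= 1.506 × 1.110808 = $1.673 per gallon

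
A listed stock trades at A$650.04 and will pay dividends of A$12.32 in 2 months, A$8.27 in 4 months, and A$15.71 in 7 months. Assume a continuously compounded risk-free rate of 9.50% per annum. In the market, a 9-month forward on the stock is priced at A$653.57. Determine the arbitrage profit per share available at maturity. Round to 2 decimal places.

A$6.89 per share

PV(dividends) I = 12.32·e^(−0.0950·2/12) + 8.27·e^(−0.0950·4/12) + 15.71·e^(−0.0950·7/12) = 35.0018
Fair forward F* = (S − I)·e^(rT) = (650.04 − 35.0018)·e^0.071250 = 615.0382 × 1.073850 = 660.4588
Market A$653.57 < fair 660.4588: forward underpriced → reverse cash-and-carry (short the stock, invest proceeds at r, pay the dividends, go long the forward).
Profit at T = |F_mkt − F*| = |653.57 − 660.4588| = A$6.89 per share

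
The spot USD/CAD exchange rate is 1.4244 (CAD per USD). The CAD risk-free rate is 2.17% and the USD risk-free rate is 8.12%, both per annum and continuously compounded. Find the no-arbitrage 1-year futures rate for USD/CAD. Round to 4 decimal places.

F = S·e^((r_CAD − r_USD)T) = 1.4244 · e^((0.0217 − 0.0812) × 1)
= 1.4244 · e^-0.059500 = 1.4244 × 0.942236
F = 1.3421 CAD per USD

1.3421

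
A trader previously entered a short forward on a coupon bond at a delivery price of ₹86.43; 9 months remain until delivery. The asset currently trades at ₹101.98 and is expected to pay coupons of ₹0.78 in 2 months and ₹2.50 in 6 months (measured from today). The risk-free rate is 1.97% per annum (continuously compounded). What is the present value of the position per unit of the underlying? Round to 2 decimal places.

PV(remaining coupons) I = 0.78·e^(−0.0197·2/12) + 2.50·e^(−0.0197·6/12) = 3.2529
Current forward F = (S − I)·e^(rT) = (101.98 − 3.2529)·e^(0.0197·9/12) = 98.7271 × 1.014885 = 100.1967
Value (long) = (F − K)·e^(−rT) = (100.1967 − 86.43) × 0.985334 = 13.5648
Short position value = −(long value) = -₹13.56

-₹13.56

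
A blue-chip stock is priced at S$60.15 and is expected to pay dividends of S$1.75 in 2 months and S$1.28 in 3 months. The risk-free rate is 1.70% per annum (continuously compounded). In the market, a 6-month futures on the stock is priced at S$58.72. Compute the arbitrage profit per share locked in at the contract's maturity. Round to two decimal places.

PV(dividends) I = 1.75·e^(−0.0170·2/12) + 1.28·e^(−0.0170·3/12) = 3.0196
Fair futures F* = (S − I)·e^(rT) = (60.15 − 3.0196)·e^0.008500 = 57.1304 × 1.008536 = 57.6181
Market S$58.72 > fair 57.6181: forward overpriced → cash-and-carry (borrow at r, buy the stock and collect the dividends, short the forward).
Profit at T = |F_mkt − F*| = |58.72 − 57.6181| = S$1.10 per share

S$1.10 per share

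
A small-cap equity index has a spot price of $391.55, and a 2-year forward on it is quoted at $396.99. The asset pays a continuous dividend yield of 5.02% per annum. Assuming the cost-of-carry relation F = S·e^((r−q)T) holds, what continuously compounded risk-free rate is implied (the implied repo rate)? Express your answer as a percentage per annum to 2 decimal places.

From F = S·e^((r−q)T): (r − q) = ln(F/S)/T
ln(396.99/391.55) = ln(1.013894) = 0.013798
(r − q) = 0.013798 / (2) = 0.006899
r = ln(F/S)/T + q = 0.006899 + 0.0502 = 0.057099
r = 5.71%

5.71%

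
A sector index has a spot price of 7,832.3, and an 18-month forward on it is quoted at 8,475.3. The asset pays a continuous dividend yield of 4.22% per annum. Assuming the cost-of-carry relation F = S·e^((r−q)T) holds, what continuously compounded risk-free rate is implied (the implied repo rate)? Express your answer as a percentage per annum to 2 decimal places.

9.48%

From F = S·e^((r−q)T): (r − q) = ln(F/S)/T
ln(8475.3/7832.3) = ln(1.082096) = 0.078900
(r − q) = 0.078900 / (18/12) = 0.052600
r = ln(F/S)/T + q = 0.052600 + 0.0422 = 0.094800
r = 9.48%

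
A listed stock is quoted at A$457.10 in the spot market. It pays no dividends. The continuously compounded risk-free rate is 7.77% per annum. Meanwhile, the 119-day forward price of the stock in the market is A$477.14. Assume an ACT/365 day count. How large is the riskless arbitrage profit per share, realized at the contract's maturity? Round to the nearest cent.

Fair forward: F* = S·e^(carry·T), with carry = r = 0.0777
F* = 457.10 · e^(0.0777 × 119/365) = 457.10 · e^0.025332 = 457.10 × 1.025656 = A$468.8274
Market A$477.14 > fair A$468.8274: forward overpriced → cash-and-carry (buy spot, short the forward).
At maturity, profit = |F_mkt − F*| = |477.14 − 468.8274| = A$8.31 per share

A$8.31 per share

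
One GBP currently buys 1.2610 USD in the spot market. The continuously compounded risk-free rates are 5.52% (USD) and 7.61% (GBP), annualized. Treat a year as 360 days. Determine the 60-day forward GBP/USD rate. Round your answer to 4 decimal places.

F = S·e^((r_USD − r_GBP)T) = 1.2610 · e^((0.0552 − 0.0761) × 60/360)
= 1.2610 · e^-0.003483 = 1.2610 × 0.996523
F = 1.2566 USD per GBP

1.2566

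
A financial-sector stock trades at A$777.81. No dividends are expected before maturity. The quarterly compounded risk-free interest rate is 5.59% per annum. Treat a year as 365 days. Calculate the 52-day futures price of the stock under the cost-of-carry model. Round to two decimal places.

A$783.99

F = S · (1+r/4)^(4T)
= 777.81 × 1.007940
F = A$783.99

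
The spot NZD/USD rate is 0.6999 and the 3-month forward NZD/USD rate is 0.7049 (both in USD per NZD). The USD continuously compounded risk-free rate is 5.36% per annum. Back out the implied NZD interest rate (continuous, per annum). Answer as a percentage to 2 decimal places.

2.51%

F = S·e^((r_USD − r_NZD)T) ⇒ r_NZD = r_USD − ln(F/S)/T
ln(0.7049/0.6999) = 0.007118; /(3/12) = 0.028472
r_NZD = 0.0536 − 0.028472 = 0.025128
r_NZD = 2.51%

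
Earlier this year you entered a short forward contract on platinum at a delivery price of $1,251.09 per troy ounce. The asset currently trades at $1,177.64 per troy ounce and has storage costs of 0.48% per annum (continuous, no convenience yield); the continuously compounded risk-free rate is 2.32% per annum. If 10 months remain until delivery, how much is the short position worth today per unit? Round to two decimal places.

Current fair forward for the remaining 10 months: F = S·e^((r + u)·T), (r + u) = 0.0232 + 0.0048 = 0.0280
F = 1177.64 · e^(0.0280 × 10/12) = 1177.64 × 1.02360769 = 1205.4414
Value of long forward = (F − K)·e^(−rT) = (1205.4414 − 1251.09) · e^(−0.0232·10/12)
= -45.6486 × 0.98085236 = -44.77
Short position value = −(long value) = $44.77

$44.77 per troy ounce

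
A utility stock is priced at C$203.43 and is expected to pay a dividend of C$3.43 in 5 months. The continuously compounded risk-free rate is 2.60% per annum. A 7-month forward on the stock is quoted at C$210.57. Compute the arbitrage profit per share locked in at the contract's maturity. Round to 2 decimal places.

C$7.48 per share

PV(dividends) I = 3.43·e^(−0.0260·5/12) = 3.3930
Fair forward F* = (S − I)·e^(rT) = (203.43 − 3.3930)·e^0.015167 = 200.0370 × 1.015283 = 203.0942
Market C$210.57 > fair 203.0942: forward overpriced → cash-and-carry (borrow at r, buy the stock and collect the dividends, short the forward).
Profit at T = |F_mkt − F*| = |210.57 − 203.0942| = C$7.48 per share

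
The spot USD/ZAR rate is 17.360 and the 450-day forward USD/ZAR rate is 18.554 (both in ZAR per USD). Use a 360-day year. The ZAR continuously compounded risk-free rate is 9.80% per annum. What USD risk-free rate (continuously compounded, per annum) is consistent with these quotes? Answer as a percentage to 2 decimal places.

4.48%

F = S·e^((r_ZAR − r_USD)T) ⇒ r_USD = r_ZAR − ln(F/S)/T
ln(18.554/17.360) = 0.066517; /(450/360) = 0.053214
r_USD = 0.0980 − 0.053214 = 0.044786
r_USD = 4.48%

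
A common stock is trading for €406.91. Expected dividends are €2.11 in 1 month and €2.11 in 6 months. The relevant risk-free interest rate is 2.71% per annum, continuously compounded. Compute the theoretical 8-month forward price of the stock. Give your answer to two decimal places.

PV(dividends) I = 2.11·e^(−0.0271·1/12) + 2.11·e^(−0.0271·6/12)
I = 2.1052 + 2.0816 = 4.1868
F = (S − I)·e^(rT) = (406.91 − 4.1868) · e^(0.0271·8/12)
= 402.7232 · e^0.018067 = 402.7232 × 1.018231 = €410.07

€410.07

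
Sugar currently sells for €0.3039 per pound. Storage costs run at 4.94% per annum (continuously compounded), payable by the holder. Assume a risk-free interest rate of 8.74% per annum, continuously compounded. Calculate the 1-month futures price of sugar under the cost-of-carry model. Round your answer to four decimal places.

Net carry = r + u − y = 0.0874 + 0.0494 − 0.0000 = 0.1368
F = S·e^((r+u−y)T) = 0.3039 · e^(0.1368 × 1/12) = 0.3039 · e^0.011400
= 0.3039 × 1.011465 = €0.3074 per pound

€0.3074 per pound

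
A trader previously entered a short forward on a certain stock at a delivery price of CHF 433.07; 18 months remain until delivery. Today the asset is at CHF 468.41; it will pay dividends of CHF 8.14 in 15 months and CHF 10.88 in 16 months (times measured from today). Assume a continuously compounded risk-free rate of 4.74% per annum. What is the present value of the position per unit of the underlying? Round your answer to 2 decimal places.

PV(remaining dividends) I = 8.14·e^(−0.0474·15/12) + 10.88·e^(−0.0474·16/12) = 17.8854
Current forward F = (S − I)·e^(rT) = (468.41 − 17.8854)·e^(0.0474·18/12) = 450.5246 × 1.073689 = 483.7233
Value (long) = (F − K)·e^(−rT) = (483.7233 − 433.07) × 0.931369 = 47.1769
Short position value = −(long value) = -CHF 47.18

-CHF 47.18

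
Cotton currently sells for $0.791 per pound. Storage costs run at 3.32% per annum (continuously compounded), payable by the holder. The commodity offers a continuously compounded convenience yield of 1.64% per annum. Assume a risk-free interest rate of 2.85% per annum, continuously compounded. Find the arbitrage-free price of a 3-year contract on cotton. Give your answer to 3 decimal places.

$0.906 per pound

Net carry = r + u − y = 0.0285 + 0.0332 − 0.0164 = 0.0453
F = S·e^((r+u−y)T) = 0.791 · e^(0.0453 × 3) = 0.791 · e^0.135900
= 0.791 × 1.145567 = $0.906 per pound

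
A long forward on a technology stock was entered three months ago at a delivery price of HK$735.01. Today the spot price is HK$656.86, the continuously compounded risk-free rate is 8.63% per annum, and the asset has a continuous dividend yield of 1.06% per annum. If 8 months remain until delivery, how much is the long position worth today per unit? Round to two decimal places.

-HK$41.68

Current fair forward for the remaining 8 months: F = S·e^((r − q)·T), (r − q) = 0.0863 − 0.0106 = 0.0757
F = 656.86 · e^(0.0757 × 8/12) = 656.86 × 1.051762 = 690.8604
Value of long forward = (F − K)·e^(−rT) = (690.8604 − 735.01) · e^(−0.0863·8/12)
= -44.1496 × 0.944090 = -41.68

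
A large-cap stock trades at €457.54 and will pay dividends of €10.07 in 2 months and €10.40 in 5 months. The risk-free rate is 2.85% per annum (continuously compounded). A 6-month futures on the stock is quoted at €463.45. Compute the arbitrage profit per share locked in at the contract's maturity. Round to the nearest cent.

PV(dividends) I = 10.07·e^(−0.0285·2/12) + 10.40·e^(−0.0285·5/12) = 20.2995
Fair futures F* = (S − I)·e^(rT) = (457.54 − 20.2995)·e^0.014250 = 437.2405 × 1.014352 = 443.5158
Market €463.45 > fair 443.5158: forward overpriced → cash-and-carry (borrow at r, buy the stock and collect the dividends, short the forward).
Profit at T = |F_mkt − F*| = |463.45 − 443.5158| = €19.93 per share

€19.93 per share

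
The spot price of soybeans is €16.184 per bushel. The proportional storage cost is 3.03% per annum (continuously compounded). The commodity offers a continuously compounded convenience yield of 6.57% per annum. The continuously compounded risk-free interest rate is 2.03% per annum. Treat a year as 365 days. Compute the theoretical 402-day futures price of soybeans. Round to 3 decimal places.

Net carry = r + u − y = 0.0203 + 0.0303 − 0.0657 = -0.0151
F = S·e^((r+u−y)T) = 16.184 · e^(-0.0151 × 402/365) = 16.184 · e^-0.016631
= 16.184 × 0.983507 = €15.917 per bushel

€15.917 per bushel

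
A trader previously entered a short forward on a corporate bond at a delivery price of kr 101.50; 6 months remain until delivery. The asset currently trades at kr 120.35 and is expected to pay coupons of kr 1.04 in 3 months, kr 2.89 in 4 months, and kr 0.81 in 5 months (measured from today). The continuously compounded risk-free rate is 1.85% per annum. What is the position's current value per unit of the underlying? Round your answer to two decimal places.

-kr 15.07

PV(remaining coupons) I = 1.04·e^(−0.0185·3/12) + 2.89·e^(−0.0185·4/12) + 0.81·e^(−0.0185·5/12) = 4.7112
Current forward F = (S − I)·e^(rT) = (120.35 − 4.7112)·e^(0.0185·6/12) = 115.6388 × 1.009293 = 116.7134
Value (long) = (F − K)·e^(−rT) = (116.7134 − 101.50) × 0.990793 = 15.0733
Short position value = −(long value) = -kr 15.07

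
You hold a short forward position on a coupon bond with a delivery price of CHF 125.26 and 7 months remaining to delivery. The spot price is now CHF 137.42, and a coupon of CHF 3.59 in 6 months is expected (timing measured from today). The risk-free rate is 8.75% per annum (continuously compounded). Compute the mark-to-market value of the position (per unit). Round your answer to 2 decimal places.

-CHF 14.96

PV(remaining coupons) I = 3.59·e^(−0.0875·6/12) = 3.4363
Current forward F = (S − I)·e^(rT) = (137.42 − 3.4363)·e^(0.0875·7/12) = 133.9837 × 1.052367 = 141.0000
Value (long) = (F − K)·e^(−rT) = (141.0000 − 125.26) × 0.950239 = 14.9568
Short position value = −(long value) = -CHF 14.96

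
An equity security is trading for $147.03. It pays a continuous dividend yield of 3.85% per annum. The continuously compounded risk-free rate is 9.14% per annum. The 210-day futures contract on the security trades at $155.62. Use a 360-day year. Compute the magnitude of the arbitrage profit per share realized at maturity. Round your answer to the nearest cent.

$3.98 per share

Fair futures: F* = S·e^(carry·T), with carry = (r − q) = 0.0914 − 0.0385 = 0.0529
F* = 147.03 · e^(0.0529 × 210/360) = 147.03 · e^0.030858 = 147.03 × 1.031339 = $151.6378
Market $155.62 > fair $151.6378: forward overpriced → cash-and-carry (buy spot, short the forward).
At maturity, profit = |F_mkt − F*| = |155.62 − 151.6378| = $3.98 per share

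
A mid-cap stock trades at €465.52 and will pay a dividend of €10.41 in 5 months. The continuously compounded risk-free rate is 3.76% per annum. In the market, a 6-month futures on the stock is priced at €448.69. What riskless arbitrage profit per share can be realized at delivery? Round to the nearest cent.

PV(dividends) I = 10.41·e^(−0.0376·5/12) = 10.2482
Fair futures F* = (S − I)·e^(rT) = (465.52 − 10.2482)·e^0.018800 = 455.2718 × 1.018978 = 463.9119
Market €448.69 < fair 463.9119: forward underpriced → reverse cash-and-carry (short the stock, invest proceeds at r, pay the dividends, go long the forward).
Profit at T = |F_mkt − F*| = |448.69 − 463.9119| = €15.22 per share

€15.22 per share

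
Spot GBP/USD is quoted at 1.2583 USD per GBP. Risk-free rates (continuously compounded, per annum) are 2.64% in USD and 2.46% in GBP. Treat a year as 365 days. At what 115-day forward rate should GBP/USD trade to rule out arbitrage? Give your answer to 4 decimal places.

F = S·e^((r_USD − r_GBP)T) = 1.2583 · e^((0.0264 − 0.0246) × 115/365)
= 1.2583 · e^0.000567 = 1.2583 × 1.000567
F = 1.2590 USD per GBP

1.2590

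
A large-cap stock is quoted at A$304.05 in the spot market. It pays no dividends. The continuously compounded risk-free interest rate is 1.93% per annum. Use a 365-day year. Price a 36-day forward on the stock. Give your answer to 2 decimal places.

F = S·e^(rT) = 304.05 · e^(0.0193 × 36/365)
= 304.05 · e^0.001904 = 304.05 × 1.001906
F = A$304.63

A$304.63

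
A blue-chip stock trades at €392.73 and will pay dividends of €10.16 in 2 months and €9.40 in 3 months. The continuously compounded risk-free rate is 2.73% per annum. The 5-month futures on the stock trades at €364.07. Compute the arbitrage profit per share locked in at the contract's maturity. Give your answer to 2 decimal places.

€13.48 per share

PV(dividends) I = 10.16·e^(−0.0273·2/12) + 9.40·e^(−0.0273·3/12) = 19.4499
Fair futures F* = (S − I)·e^(rT) = (392.73 − 19.4499)·e^0.011375 = 373.2801 × 1.011440 = 377.5504
Market €364.07 < fair 377.5504: forward underpriced → reverse cash-and-carry (short the stock, invest proceeds at r, pay the dividends, go long the forward).
Profit at T = |F_mkt − F*| = |364.07 − 377.5504| = €13.48 per share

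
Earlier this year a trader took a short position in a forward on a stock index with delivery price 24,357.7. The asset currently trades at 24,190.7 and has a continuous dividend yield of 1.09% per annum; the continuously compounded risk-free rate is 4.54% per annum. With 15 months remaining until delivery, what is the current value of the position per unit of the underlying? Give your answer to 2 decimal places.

Current fair forward for the remaining 15 months: F = S·e^((r − q)·T), (r − q) = 0.0454 − 0.0109 = 0.0345
F = 24190.7 · e^(0.0345 × 15/12) = 24190.7 × 1.04406840 = 25256.7454
Value of long forward = (F − K)·e^(−rT) = (25256.7454 − 24357.7) · e^(−0.0454·15/12)
= 899.0454 × 0.94483025 = 849.45
Short position value = −(long value) = -849.45

-849.45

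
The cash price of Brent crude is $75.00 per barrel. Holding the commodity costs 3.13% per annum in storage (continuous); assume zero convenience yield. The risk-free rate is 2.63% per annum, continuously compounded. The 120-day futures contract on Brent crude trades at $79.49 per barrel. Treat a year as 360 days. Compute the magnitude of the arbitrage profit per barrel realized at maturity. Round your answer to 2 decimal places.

$3.04 per barrel

Fair futures: F* = S·e^(carry·T), with carry = (r + u) = 0.0263 + 0.0313 = 0.0576
F* = 75.00 · e^(0.0576 × 120/360) = 75.00 · e^0.019200 = 75.00 × 1.019386 = $76.4539
Market $79.49 > fair $76.4539: forward overpriced → cash-and-carry (buy spot, short the forward).
At maturity, profit = |F_mkt − F*| = |79.49 − 76.4539| = $3.04 per barrel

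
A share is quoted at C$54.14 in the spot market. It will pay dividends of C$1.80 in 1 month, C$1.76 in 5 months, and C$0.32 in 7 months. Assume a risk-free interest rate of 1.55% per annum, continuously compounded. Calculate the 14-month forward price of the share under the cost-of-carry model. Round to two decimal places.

C$51.19

PV(dividends) I = 1.80·e^(−0.0155·1/12) + 1.76·e^(−0.0155·5/12) + 0.32·e^(−0.0155·7/12)
I = 1.7977 + 1.7487 + 0.3171 = 3.8635
F = (S − I)·e^(rT) = (54.14 − 3.8635) · e^(0.0155·14/12)
= 50.2765 · e^0.018083 = 50.2765 × 1.018247 = C$51.19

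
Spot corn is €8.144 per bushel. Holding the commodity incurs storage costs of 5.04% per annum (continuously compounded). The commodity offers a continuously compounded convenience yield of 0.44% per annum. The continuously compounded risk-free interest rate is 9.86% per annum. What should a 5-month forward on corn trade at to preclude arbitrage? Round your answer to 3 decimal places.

€8.650 per bushel

Net carry = r + u − y = 0.0986 + 0.0504 − 0.0044 = 0.1446
F = S·e^((r+u−y)T) = 8.144 · e^(0.1446 × 5/12) = 8.144 · e^0.060250
= 8.144 × 1.062102 = €8.650 per bushel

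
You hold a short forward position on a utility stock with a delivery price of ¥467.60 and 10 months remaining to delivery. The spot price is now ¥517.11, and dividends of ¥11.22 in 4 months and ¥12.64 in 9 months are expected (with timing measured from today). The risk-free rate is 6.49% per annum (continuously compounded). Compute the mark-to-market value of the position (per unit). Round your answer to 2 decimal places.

-¥51.11

PV(remaining dividends) I = 11.22·e^(−0.0649·4/12) + 12.64·e^(−0.0649·9/12) = 23.0194
Current forward F = (S − I)·e^(rT) = (517.11 − 23.0194)·e^(0.0649·10/12) = 494.0906 × 1.055573 = 521.5487
Value (long) = (F − K)·e^(−rT) = (521.5487 − 467.60) × 0.947353 = 51.1085
Short position value = −(long value) = -¥51.11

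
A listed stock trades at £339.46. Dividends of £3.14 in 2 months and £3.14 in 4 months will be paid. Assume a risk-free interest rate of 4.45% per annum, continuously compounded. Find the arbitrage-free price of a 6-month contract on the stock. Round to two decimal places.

PV(dividends) I = 3.14·e^(−0.0445·2/12) + 3.14·e^(−0.0445·4/12)
I = 3.1168 + 3.0938 = 6.2106
F = (S − I)·e^(rT) = (339.46 − 6.2106) · e^(0.0445·6/12)
= 333.2494 · e^0.022250 = 333.2494 × 1.022499 = £340.75

£340.75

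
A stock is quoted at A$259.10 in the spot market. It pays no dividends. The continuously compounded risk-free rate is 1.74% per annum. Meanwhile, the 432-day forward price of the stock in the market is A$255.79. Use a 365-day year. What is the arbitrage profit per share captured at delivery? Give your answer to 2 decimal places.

A$8.70 per share

Fair forward: F* = S·e^(carry·T), with carry = r = 0.0174
F* = 259.10 · e^(0.0174 × 432/365) = 259.10 · e^0.020594 = 259.10 × 1.020808 = A$264.4914
Market A$255.79 < fair A$264.4914: forward underpriced → reverse cash-and-carry (short spot, go long the forward).
At maturity, profit = |F_mkt − F*| = |255.79 − 264.4914| = A$8.70 per share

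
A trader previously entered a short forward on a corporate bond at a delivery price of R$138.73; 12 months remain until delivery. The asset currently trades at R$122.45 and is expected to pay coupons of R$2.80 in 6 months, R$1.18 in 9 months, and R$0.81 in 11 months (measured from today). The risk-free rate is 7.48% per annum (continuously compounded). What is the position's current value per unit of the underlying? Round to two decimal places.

R$10.85

PV(remaining coupons) I = 2.80·e^(−0.0748·6/12) + 1.18·e^(−0.0748·9/12) + 0.81·e^(−0.0748·11/12) = 4.5692
Current forward F = (S − I)·e^(rT) = (122.45 − 4.5692)·e^(0.0748·12/12) = 117.8808 × 1.077669 = 127.0365
Value (long) = (F − K)·e^(−rT) = (127.0365 − 138.73) × 0.927929 = -10.8507
Short position value = −(long value) = R$10.85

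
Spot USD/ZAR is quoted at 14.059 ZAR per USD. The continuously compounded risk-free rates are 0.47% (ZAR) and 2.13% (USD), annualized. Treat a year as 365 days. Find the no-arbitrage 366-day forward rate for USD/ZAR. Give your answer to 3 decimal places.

F = S·e^((r_ZAR − r_USD)T) = 14.059 · e^((0.0047 − 0.0213) × 366/365)
= 14.059 · e^-0.016645 = 14.059 × 0.983493
F = 13.827 ZAR per USD

13.827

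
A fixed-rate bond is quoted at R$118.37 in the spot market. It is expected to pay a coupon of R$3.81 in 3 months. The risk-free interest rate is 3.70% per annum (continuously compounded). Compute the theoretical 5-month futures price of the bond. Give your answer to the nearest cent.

R$116.38

PV(coupons) I = 3.81·e^(−0.0370·3/12)
I = 3.7749
F = (S − I)·e^(rT) = (118.37 − 3.7749) · e^(0.0370·5/12)
= 114.5951 · e^0.015417 = 114.5951 × 1.015536 = R$116.38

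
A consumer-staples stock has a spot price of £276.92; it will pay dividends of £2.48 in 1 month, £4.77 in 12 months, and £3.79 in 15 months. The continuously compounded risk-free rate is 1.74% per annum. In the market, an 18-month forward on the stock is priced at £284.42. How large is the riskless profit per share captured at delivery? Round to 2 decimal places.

PV(dividends) I = 2.48·e^(−0.0174·1/12) + 4.77·e^(−0.0174·12/12) + 3.79·e^(−0.0174·15/12) = 10.8726
Fair forward F* = (S − I)·e^(rT) = (276.92 − 10.8726)·e^0.026100 = 266.0474 × 1.026444 = 273.0828
Market £284.42 > fair 273.0828: forward overpriced → cash-and-carry (borrow at r, buy the stock and collect the dividends, short the forward).
Profit at T = |F_mkt − F*| = |284.42 − 273.0828| = £11.34 per share

£11.34 per share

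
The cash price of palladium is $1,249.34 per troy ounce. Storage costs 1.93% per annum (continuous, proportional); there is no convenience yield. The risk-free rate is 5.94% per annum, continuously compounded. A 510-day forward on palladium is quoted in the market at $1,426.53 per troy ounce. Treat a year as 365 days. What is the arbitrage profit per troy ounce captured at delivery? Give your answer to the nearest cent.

Fair forward: F* = S·e^(carry·T), with carry = (r + u) = 0.0594 + 0.0193 = 0.0787
F* = 1249.34 · e^(0.0787 × 510/365) = 1249.34 · e^0.10996438 = 1249.34 × 1.11623831 = $1394.5612
Market $1426.53 > fair $1394.5612: forward overpriced → cash-and-carry (buy spot, short the forward).
At maturity, profit = |F_mkt − F*| = |1426.53 − 1394.5612| = $31.97 per troy ounce

$31.97 per troy ounce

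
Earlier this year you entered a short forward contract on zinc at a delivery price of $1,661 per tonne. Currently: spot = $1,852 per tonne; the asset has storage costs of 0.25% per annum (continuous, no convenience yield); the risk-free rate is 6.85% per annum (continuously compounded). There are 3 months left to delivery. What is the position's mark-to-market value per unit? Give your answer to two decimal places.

-$220.36 per tonne

Current fair forward for the remaining 3 months: F = S·e^((r + u)·T), (r + u) = 0.0685 + 0.0025 = 0.0710
F = 1852 · e^(0.0710 × 3/12) = 1852 × 1.01790847 = 1885.1665
Value of long forward = (F − K)·e^(−rT) = (1885.1665 − 1661) · e^(−0.0685·3/12)
= 224.1665 × 0.98302080 = 220.36
Short position value = −(long value) = -$220.36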